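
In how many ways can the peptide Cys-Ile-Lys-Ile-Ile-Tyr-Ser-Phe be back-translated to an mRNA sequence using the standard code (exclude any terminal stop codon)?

2592

Cys: 2 codons.
Ile: 3 codons.
Lys: 2 codons.
Ile: 3 codons.
Ile: 3 codons.
Tyr: 2 codons.
Ser: 6 codons.
Phe: 2 codons.
2 × 3 × 2 × 3 × 3 × 2 × 6 × 2 = 2592.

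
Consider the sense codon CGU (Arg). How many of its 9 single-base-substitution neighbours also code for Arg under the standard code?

Position 1: none → 0 synonymous.
Position 2: none → 0 synonymous.
Position 3: CGC, CGA, CGG → 3 synonymous.
Total: 0 + 0 + 3 = 3.

3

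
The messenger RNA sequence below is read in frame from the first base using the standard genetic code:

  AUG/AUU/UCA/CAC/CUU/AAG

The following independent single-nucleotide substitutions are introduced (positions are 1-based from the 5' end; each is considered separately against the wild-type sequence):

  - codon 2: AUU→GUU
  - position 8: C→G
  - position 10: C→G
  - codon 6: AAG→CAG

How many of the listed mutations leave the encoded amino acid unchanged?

0

Codon 2: AUU (Ile) → GUU (Val) — missense.
Codon 3: UCA (Ser) → UGA (Stop) — nonsense.
Codon 4: CAC (His) → GAC (Asp) — missense.
Codon 6: AAG (Lys) → CAG (Gln) — missense.
Synonymous: 0 of 4.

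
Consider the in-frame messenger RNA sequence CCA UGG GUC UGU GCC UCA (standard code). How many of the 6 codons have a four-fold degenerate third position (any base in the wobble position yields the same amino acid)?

Codon 1 CCA (Pro): third position 4-fold.
Codon 2 UGG (Trp): third position 1-fold.
Codon 3 GUC (Val): third position 4-fold.
Codon 4 UGU (Cys): third position 2-fold.
Codon 5 GCC (Ala): third position 4-fold.
Codon 6 UCA (Ser): third position 4-fold.
Four-fold degenerate third positions: 4.

4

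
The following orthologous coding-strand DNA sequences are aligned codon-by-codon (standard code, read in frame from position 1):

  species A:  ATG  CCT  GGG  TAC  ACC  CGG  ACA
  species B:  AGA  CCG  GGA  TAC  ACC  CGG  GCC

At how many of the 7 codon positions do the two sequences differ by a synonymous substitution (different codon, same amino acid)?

2

Codon 1: ATG Met / AGA Arg — nonsynonymous.
Codon 2: CCT Pro / CCG Pro — synonymous.
Codon 3: GGG Gly / GGA Gly — synonymous.
Codon 4: TAC Tyr / TAC Tyr — identical.
Codon 5: ACC Thr / ACC Thr — identical.
Codon 6: CGG Arg / CGG Arg — identical.
Codon 7: ACA Thr / GCC Ala — nonsynonymous.
Synonymous differences: 2.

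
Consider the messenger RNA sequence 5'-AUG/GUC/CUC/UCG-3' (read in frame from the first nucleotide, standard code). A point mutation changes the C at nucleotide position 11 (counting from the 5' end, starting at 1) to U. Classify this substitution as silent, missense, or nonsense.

Position 11 falls in codon 4: UCG → Ser.
After the substitution the codon is UUG → Leu.
Ser ≠ Leu, so this is a missense mutation.

missense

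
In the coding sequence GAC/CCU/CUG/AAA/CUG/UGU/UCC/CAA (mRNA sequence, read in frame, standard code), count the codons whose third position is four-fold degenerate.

Codon 1 GAC (Asp): third position 2-fold.
Codon 2 CCU (Pro): third position 4-fold.
Codon 3 CUG (Leu): third position 4-fold.
Codon 4 AAA (Lys): third position 2-fold.
Codon 5 CUG (Leu): third position 4-fold.
Codon 6 UGU (Cys): third position 2-fold.
Codon 7 UCC (Ser): third position 4-fold.
Codon 8 CAA (Gln): third position 2-fold.
Four-fold degenerate third positions: 4.

4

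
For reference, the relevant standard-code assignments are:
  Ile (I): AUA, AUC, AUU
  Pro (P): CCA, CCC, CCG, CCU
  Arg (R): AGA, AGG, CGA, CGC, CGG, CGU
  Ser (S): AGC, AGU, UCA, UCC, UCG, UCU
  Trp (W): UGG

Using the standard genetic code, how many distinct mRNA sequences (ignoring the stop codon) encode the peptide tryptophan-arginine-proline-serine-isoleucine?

Trp: 1 codon.
Arg: 6 codons.
Pro: 4 codons.
Ser: 6 codons.
Ile: 3 codons.
1 × 6 × 4 × 6 × 3 = 432.

432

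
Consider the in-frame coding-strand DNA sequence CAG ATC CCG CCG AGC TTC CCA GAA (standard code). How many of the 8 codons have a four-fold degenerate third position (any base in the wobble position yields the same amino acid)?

3

Codon 1 CAG (Gln): third position 2-fold.
Codon 2 ATC (Ile): third position 3-fold.
Codon 3 CCG (Pro): third position 4-fold.
Codon 4 CCG (Pro): third position 4-fold.
Codon 5 AGC (Ser): third position 2-fold.
Codon 6 TTC (Phe): third position 2-fold.
Codon 7 CCA (Pro): third position 4-fold.
Codon 8 GAA (Glu): third position 2-fold.
Four-fold degenerate third positions: 3.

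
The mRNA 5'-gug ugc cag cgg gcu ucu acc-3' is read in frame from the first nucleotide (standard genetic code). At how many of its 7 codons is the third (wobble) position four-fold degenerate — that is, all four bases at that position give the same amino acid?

Codon 1 GUG (Val): third position 4-fold.
Codon 2 UGC (Cys): third position 2-fold.
Codon 3 CAG (Gln): third position 2-fold.
Codon 4 CGG (Arg): third position 4-fold.
Codon 5 GCU (Ala): third position 4-fold.
Codon 6 UCU (Ser): third position 4-fold.
Codon 7 ACC (Thr): third position 4-fold.
Four-fold degenerate third positions: 5.

5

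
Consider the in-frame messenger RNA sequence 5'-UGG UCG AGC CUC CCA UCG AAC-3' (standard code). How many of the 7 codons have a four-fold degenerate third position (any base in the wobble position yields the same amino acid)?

4

Codon 1 UGG (Trp): third position 1-fold.
Codon 2 UCG (Ser): third position 4-fold.
Codon 3 AGC (Ser): third position 2-fold.
Codon 4 CUC (Leu): third position 4-fold.
Codon 5 CCA (Pro): third position 4-fold.
Codon 6 UCG (Ser): third position 4-fold.
Codon 7 AAC (Asn): third position 2-fold.
Four-fold degenerate third positions: 4.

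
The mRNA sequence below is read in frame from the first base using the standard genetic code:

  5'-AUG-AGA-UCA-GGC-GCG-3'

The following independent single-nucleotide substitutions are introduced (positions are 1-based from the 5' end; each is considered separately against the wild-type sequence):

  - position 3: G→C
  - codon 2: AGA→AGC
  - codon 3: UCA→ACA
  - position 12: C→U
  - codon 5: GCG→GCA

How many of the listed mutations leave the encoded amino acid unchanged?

2

Codon 1: AUG (Met) → AUC (Ile) — missense.
Codon 2: AGA (Arg) → AGC (Ser) — missense.
Codon 3: UCA (Ser) → ACA (Thr) — missense.
Codon 4: GGC (Gly) → GGU (Gly) — synonymous.
Codon 5: GCG (Ala) → GCA (Ala) — synonymous.
Synonymous: 2 of 5.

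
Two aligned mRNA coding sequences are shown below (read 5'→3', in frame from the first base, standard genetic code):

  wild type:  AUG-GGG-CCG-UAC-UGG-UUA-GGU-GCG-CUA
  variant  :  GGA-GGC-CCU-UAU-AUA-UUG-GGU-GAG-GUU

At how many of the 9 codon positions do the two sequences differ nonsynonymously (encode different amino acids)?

Codon 1: AUG Met / GGA Gly — nonsynonymous.
Codon 2: GGG Gly / GGC Gly — synonymous.
Codon 3: CCG Pro / CCU Pro — synonymous.
Codon 4: UAC Tyr / UAU Tyr — synonymous.
Codon 5: UGG Trp / AUA Ile — nonsynonymous.
Codon 6: UUA Leu / UUG Leu — synonymous.
Codon 7: GGU Gly / GGU Gly — identical.
Codon 8: GCG Ala / GAG Glu — nonsynonymous.
Codon 9: CUA Leu / GUU Val — nonsynonymous.
Nonsynonymous differences: 4.

4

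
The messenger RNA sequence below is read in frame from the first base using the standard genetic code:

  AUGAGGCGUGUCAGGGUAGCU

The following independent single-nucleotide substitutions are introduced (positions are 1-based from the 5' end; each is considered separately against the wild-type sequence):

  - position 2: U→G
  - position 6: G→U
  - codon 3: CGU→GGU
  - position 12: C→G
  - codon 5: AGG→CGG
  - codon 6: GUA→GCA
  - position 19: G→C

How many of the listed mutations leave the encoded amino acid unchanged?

2

Codon 1: AUG (Met) → AGG (Arg) — missense.
Codon 2: AGG (Arg) → AGU (Ser) — missense.
Codon 3: CGU (Arg) → GGU (Gly) — missense.
Codon 4: GUC (Val) → GUG (Val) — synonymous.
Codon 5: AGG (Arg) → CGG (Arg) — synonymous.
Codon 6: GUA (Val) → GCA (Ala) — missense.
Codon 7: GCU (Ala) → CCU (Pro) — missense.
Synonymous: 2 of 7.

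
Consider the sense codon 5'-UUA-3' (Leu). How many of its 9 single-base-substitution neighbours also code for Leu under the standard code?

2

Position 1: CUA → 1 synonymous.
Position 2: none → 0 synonymous.
Position 3: UUG → 1 synonymous.
Total: 1 + 0 + 1 = 2.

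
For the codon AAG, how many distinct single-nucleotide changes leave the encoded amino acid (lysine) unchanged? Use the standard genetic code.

1

Position 1: none → 0 synonymous.
Position 2: none → 0 synonymous.
Position 3: AAA → 1 synonymous.
Total: 0 + 0 + 1 = 1.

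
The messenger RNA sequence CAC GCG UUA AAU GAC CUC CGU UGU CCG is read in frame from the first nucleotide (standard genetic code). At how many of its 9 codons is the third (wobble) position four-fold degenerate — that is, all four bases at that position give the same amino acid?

Codon 1 CAC (His): third position 2-fold.
Codon 2 GCG (Ala): third position 4-fold.
Codon 3 UUA (Leu): third position 2-fold.
Codon 4 AAU (Asn): third position 2-fold.
Codon 5 GAC (Asp): third position 2-fold.
Codon 6 CUC (Leu): third position 4-fold.
Codon 7 CGU (Arg): third position 4-fold.
Codon 8 UGU (Cys): third position 2-fold.
Codon 9 CCG (Pro): third position 4-fold.
Four-fold degenerate third positions: 4.

4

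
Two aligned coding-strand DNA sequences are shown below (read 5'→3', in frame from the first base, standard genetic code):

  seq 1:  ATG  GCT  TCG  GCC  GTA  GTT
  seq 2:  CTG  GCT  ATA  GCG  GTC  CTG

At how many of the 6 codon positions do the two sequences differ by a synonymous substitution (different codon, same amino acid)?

2

Codon 1: ATG Met / CTG Leu — nonsynonymous.
Codon 2: GCT Ala / GCT Ala — identical.
Codon 3: TCG Ser / ATA Ile — nonsynonymous.
Codon 4: GCC Ala / GCG Ala — synonymous.
Codon 5: GTA Val / GTC Val — synonymous.
Codon 6: GTT Val / CTG Leu — nonsynonymous.
Synonymous differences: 2.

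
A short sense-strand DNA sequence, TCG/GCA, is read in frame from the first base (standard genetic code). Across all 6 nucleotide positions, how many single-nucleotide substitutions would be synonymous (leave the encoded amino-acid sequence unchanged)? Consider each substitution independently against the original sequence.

6

Codon 1 (TCG, Ser): 3 synonymous substitutions.
Codon 2 (GCA, Ala): 3 synonymous substitutions.
Total: 3 + 3 = 6.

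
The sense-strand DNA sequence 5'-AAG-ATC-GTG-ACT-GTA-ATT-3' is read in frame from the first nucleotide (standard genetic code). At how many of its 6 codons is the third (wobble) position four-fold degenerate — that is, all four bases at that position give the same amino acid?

Codon 1 AAG (Lys): third position 2-fold.
Codon 2 ATC (Ile): third position 3-fold.
Codon 3 GTG (Val): third position 4-fold.
Codon 4 ACT (Thr): third position 4-fold.
Codon 5 GTA (Val): third position 4-fold.
Codon 6 ATT (Ile): third position 3-fold.
Four-fold degenerate third positions: 3.

3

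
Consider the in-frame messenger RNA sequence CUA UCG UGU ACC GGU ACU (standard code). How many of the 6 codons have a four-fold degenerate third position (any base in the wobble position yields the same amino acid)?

Codon 1 CUA (Leu): third position 4-fold.
Codon 2 UCG (Ser): third position 4-fold.
Codon 3 UGU (Cys): third position 2-fold.
Codon 4 ACC (Thr): third position 4-fold.
Codon 5 GGU (Gly): third position 4-fold.
Codon 6 ACU (Thr): third position 4-fold.
Four-fold degenerate third positions: 5.

5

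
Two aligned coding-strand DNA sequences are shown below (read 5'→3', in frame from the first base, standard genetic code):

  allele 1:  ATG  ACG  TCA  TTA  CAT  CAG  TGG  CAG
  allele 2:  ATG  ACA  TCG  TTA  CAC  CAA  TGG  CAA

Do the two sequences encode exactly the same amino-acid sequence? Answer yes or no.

yes

Codon 1: ATG Met / ATG Met — identical.
Codon 2: ACG Thr / ACA Thr — synonymous.
Codon 3: TCA Ser / TCG Ser — synonymous.
Codon 4: TTA Leu / TTA Leu — identical.
Codon 5: CAT His / CAC His — synonymous.
Codon 6: CAG Gln / CAA Gln — synonymous.
Codon 7: TGG Trp / TGG Trp — identical.
Codon 8: CAG Gln / CAA Gln — synonymous.
Nonsynonymous differences: 0 → same protein.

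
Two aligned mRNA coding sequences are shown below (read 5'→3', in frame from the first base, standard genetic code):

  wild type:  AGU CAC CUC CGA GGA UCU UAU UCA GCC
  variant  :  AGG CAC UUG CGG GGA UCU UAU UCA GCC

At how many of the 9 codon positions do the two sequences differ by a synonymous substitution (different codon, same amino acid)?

2

Codon 1: AGU Ser / AGG Arg — nonsynonymous.
Codon 2: CAC His / CAC His — identical.
Codon 3: CUC Leu / UUG Leu — synonymous.
Codon 4: CGA Arg / CGG Arg — synonymous.
Codon 5: GGA Gly / GGA Gly — identical.
Codon 6: UCU Ser / UCU Ser — identical.
Codon 7: UAU Tyr / UAU Tyr — identical.
Codon 8: UCA Ser / UCA Ser — identical.
Codon 9: GCC Ala / GCC Ala — identical.
Synonymous differences: 2.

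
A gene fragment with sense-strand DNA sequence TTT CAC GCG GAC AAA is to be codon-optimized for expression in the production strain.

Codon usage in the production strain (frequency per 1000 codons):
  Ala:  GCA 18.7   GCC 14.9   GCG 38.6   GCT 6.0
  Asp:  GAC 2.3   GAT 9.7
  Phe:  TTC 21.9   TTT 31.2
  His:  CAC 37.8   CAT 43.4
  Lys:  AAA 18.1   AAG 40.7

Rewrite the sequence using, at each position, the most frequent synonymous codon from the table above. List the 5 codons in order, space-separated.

TTT CAT GCG GAT AAG

Codon 1 (Phe): best is TTT at 31.2.
Codon 2 (His): best is CAT at 43.4.
Codon 3 (Ala): best is GCG at 38.6.
Codon 4 (Asp): best is GAT at 9.7.
Codon 5 (Lys): best is AAG at 40.7.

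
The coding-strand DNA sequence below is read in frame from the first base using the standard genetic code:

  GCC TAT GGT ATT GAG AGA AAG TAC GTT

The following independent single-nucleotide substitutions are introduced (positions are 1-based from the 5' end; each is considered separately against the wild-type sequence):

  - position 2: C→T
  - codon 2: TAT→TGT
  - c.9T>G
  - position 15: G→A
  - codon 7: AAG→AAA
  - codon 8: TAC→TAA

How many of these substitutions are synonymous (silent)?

Codon 1: GCC (Ala) → GTC (Val) — missense.
Codon 2: TAT (Tyr) → TGT (Cys) — missense.
Codon 3: GGT (Gly) → GGG (Gly) — synonymous.
Codon 5: GAG (Glu) → GAA (Glu) — synonymous.
Codon 7: AAG (Lys) → AAA (Lys) — synonymous.
Codon 8: TAC (Tyr) → TAA (Stop) — nonsense.
Synonymous: 3 of 6.

3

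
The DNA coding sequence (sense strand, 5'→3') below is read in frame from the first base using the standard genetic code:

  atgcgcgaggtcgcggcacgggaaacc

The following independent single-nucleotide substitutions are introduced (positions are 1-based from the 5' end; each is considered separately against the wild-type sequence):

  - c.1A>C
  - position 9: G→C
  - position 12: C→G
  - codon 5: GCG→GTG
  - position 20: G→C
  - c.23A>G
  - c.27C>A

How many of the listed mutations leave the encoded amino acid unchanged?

Codon 1: ATG (Met) → CTG (Leu) — missense.
Codon 3: GAG (Glu) → GAC (Asp) — missense.
Codon 4: GTC (Val) → GTG (Val) — synonymous.
Codon 5: GCG (Ala) → GTG (Val) — missense.
Codon 7: CGG (Arg) → CCG (Pro) — missense.
Codon 8: GAA (Glu) → GGA (Gly) — missense.
Codon 9: ACC (Thr) → ACA (Thr) — synonymous.
Synonymous: 2 of 7.

2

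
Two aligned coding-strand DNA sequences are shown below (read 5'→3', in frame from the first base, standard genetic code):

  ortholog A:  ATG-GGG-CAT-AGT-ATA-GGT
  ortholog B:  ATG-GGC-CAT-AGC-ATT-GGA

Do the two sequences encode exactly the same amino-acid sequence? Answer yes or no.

Codon 1: ATG Met / ATG Met — identical.
Codon 2: GGG Gly / GGC Gly — synonymous.
Codon 3: CAT His / CAT His — identical.
Codon 4: AGT Ser / AGC Ser — synonymous.
Codon 5: ATA Ile / ATT Ile — synonymous.
Codon 6: GGT Gly / GGA Gly — synonymous.
Nonsynonymous differences: 0 → same protein.

yes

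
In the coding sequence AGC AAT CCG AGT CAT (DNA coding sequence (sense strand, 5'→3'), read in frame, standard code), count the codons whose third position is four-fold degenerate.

Codon 1 AGC (Ser): third position 2-fold.
Codon 2 AAT (Asn): third position 2-fold.
Codon 3 CCG (Pro): third position 4-fold.
Codon 4 AGT (Ser): third position 2-fold.
Codon 5 CAT (His): third position 2-fold.
Four-fold degenerate third positions: 1.

1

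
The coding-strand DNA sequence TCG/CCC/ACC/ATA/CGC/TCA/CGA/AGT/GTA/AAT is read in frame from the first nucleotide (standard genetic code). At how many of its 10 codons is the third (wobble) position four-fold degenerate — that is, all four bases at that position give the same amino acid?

Codon 1 TCG (Ser): third position 4-fold.
Codon 2 CCC (Pro): third position 4-fold.
Codon 3 ACC (Thr): third position 4-fold.
Codon 4 ATA (Ile): third position 3-fold.
Codon 5 CGC (Arg): third position 4-fold.
Codon 6 TCA (Ser): third position 4-fold.
Codon 7 CGA (Arg): third position 4-fold.
Codon 8 AGT (Ser): third position 2-fold.
Codon 9 GTA (Val): third position 4-fold.
Codon 10 AAT (Asn): third position 2-fold.
Four-fold degenerate third positions: 7.

7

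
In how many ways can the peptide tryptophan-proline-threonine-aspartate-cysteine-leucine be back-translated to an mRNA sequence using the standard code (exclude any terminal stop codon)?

Trp: 1 codon.
Pro: 4 codons.
Thr: 4 codons.
Asp: 2 codons.
Cys: 2 codons.
Leu: 6 codons.
1 × 4 × 4 × 2 × 2 × 6 = 384.

384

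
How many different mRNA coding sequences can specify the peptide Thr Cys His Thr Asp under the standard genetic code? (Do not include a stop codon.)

Thr: 4 codons.
Cys: 2 codons.
His: 2 codons.
Thr: 4 codons.
Asp: 2 codons.
4 × 2 × 2 × 4 × 2 = 128.

128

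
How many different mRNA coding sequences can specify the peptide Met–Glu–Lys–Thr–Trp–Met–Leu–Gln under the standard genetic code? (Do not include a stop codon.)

192

Met: 1 codon.
Glu: 2 codons.
Lys: 2 codons.
Thr: 4 codons.
Trp: 1 codon.
Met: 1 codon.
Leu: 6 codons.
Gln: 2 codons.
1 × 2 × 2 × 4 × 1 × 1 × 6 × 2 = 192.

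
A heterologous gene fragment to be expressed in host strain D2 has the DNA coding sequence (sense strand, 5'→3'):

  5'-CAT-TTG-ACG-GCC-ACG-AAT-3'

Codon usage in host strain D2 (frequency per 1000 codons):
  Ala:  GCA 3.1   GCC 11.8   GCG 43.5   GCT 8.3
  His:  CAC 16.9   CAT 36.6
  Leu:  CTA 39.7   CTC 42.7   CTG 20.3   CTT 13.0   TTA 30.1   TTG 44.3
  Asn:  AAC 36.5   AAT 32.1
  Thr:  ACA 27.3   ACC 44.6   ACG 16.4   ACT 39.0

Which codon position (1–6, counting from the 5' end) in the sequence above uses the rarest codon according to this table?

4

Codon 1 CAT (His): 36.6 per 1000.
Codon 2 TTG (Leu): 44.3 per 1000.
Codon 3 ACG (Thr): 16.4 per 1000.
Codon 4 GCC (Ala): 11.8 per 1000.
Codon 5 ACG (Thr): 16.4 per 1000.
Codon 6 AAT (Asn): 32.1 per 1000.
Lowest frequency is 11.8 at codon 4.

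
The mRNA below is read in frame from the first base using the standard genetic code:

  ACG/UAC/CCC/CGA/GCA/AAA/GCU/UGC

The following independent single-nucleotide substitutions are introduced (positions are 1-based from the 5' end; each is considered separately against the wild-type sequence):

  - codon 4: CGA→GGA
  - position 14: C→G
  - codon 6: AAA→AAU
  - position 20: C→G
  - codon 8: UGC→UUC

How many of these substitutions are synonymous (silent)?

0

Codon 4: CGA (Arg) → GGA (Gly) — missense.
Codon 5: GCA (Ala) → GGA (Gly) — missense.
Codon 6: AAA (Lys) → AAU (Asn) — missense.
Codon 7: GCU (Ala) → GGU (Gly) — missense.
Codon 8: UGC (Cys) → UUC (Phe) — missense.
Synonymous: 0 of 5.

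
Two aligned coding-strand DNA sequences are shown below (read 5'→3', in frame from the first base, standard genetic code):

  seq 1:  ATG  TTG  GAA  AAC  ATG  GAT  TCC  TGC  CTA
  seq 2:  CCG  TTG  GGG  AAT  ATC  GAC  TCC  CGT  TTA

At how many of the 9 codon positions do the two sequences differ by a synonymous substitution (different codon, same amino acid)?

3

Codon 1: ATG Met / CCG Pro — nonsynonymous.
Codon 2: TTG Leu / TTG Leu — identical.
Codon 3: GAA Glu / GGG Gly — nonsynonymous.
Codon 4: AAC Asn / AAT Asn — synonymous.
Codon 5: ATG Met / ATC Ile — nonsynonymous.
Codon 6: GAT Asp / GAC Asp — synonymous.
Codon 7: TCC Ser / TCC Ser — identical.
Codon 8: TGC Cys / CGT Arg — nonsynonymous.
Codon 9: CTA Leu / TTA Leu — synonymous.
Synonymous differences: 3.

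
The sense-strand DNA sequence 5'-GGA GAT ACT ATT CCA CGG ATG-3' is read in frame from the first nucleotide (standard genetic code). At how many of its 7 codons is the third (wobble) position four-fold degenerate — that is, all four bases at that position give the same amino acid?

4

Codon 1 GGA (Gly): third position 4-fold.
Codon 2 GAT (Asp): third position 2-fold.
Codon 3 ACT (Thr): third position 4-fold.
Codon 4 ATT (Ile): third position 3-fold.
Codon 5 CCA (Pro): third position 4-fold.
Codon 6 CGG (Arg): third position 4-fold.
Codon 7 ATG (Met): third position 1-fold.
Four-fold degenerate third positions: 4.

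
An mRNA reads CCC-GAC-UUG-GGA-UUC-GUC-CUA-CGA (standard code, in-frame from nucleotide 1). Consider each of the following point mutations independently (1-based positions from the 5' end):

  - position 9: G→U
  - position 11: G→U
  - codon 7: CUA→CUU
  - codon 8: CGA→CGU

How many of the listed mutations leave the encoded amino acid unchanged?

2

Codon 3: UUG (Leu) → UUU (Phe) — missense.
Codon 4: GGA (Gly) → GUA (Val) — missense.
Codon 7: CUA (Leu) → CUU (Leu) — synonymous.
Codon 8: CGA (Arg) → CGU (Arg) — synonymous.
Synonymous: 2 of 4.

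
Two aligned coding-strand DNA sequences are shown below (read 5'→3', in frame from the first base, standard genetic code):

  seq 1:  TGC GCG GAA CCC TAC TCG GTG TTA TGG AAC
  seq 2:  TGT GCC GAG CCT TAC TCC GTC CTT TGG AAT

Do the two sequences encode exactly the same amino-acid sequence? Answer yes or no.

Codon 1: TGC Cys / TGT Cys — synonymous.
Codon 2: GCG Ala / GCC Ala — synonymous.
Codon 3: GAA Glu / GAG Glu — synonymous.
Codon 4: CCC Pro / CCT Pro — synonymous.
Codon 5: TAC Tyr / TAC Tyr — identical.
Codon 6: TCG Ser / TCC Ser — synonymous.
Codon 7: GTG Val / GTC Val — synonymous.
Codon 8: TTA Leu / CTT Leu — synonymous.
Codon 9: TGG Trp / TGG Trp — identical.
Codon 10: AAC Asn / AAT Asn — synonymous.
Nonsynonymous differences: 0 → same protein.

yes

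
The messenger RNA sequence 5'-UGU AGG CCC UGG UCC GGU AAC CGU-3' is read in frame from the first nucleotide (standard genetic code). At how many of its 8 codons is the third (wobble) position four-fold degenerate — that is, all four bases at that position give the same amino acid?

Codon 1 UGU (Cys): third position 2-fold.
Codon 2 AGG (Arg): third position 2-fold.
Codon 3 CCC (Pro): third position 4-fold.
Codon 4 UGG (Trp): third position 1-fold.
Codon 5 UCC (Ser): third position 4-fold.
Codon 6 GGU (Gly): third position 4-fold.
Codon 7 AAC (Asn): third position 2-fold.
Codon 8 CGU (Arg): third position 4-fold.
Four-fold degenerate third positions: 4.

4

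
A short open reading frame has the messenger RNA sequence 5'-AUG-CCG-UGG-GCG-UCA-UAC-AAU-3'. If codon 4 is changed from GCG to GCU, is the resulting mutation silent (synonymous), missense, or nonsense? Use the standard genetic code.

silent

Position 12 falls in codon 4: GCG → Ala.
After the substitution the codon is GCU → Ala.
Both encode Ala, so the change is synonymous.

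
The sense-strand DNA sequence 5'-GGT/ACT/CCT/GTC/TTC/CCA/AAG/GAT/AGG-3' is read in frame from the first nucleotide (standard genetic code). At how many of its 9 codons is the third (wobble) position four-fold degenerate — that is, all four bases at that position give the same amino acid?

Codon 1 GGT (Gly): third position 4-fold.
Codon 2 ACT (Thr): third position 4-fold.
Codon 3 CCT (Pro): third position 4-fold.
Codon 4 GTC (Val): third position 4-fold.
Codon 5 TTC (Phe): third position 2-fold.
Codon 6 CCA (Pro): third position 4-fold.
Codon 7 AAG (Lys): third position 2-fold.
Codon 8 GAT (Asp): third position 2-fold.
Codon 9 AGG (Arg): third position 2-fold.
Four-fold degenerate third positions: 5.

5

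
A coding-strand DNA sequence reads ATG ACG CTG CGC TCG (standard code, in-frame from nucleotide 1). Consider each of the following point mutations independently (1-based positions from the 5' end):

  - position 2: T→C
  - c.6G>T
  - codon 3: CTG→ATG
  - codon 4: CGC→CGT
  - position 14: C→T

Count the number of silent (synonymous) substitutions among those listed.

Codon 1: ATG (Met) → ACG (Thr) — missense.
Codon 2: ACG (Thr) → ACT (Thr) — synonymous.
Codon 3: CTG (Leu) → ATG (Met) — missense.
Codon 4: CGC (Arg) → CGT (Arg) — synonymous.
Codon 5: TCG (Ser) → TTG (Leu) — missense.
Synonymous: 2 of 5.

2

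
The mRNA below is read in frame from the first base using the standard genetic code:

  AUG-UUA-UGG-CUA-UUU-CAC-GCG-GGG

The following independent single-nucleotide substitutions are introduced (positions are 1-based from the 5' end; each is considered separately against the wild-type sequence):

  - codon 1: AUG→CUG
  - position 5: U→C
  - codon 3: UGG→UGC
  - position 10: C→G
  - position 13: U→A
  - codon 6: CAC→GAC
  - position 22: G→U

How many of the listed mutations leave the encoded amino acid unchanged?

Codon 1: AUG (Met) → CUG (Leu) — missense.
Codon 2: UUA (Leu) → UCA (Ser) — missense.
Codon 3: UGG (Trp) → UGC (Cys) — missense.
Codon 4: CUA (Leu) → GUA (Val) — missense.
Codon 5: UUU (Phe) → AUU (Ile) — missense.
Codon 6: CAC (His) → GAC (Asp) — missense.
Codon 8: GGG (Gly) → UGG (Trp) — missense.
Synonymous: 0 of 7.

0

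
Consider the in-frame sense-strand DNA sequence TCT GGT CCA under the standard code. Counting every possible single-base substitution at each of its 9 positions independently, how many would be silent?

9

Codon 1 (TCT, Ser): 3 synonymous substitutions.
Codon 2 (GGT, Gly): 3 synonymous substitutions.
Codon 3 (CCA, Pro): 3 synonymous substitutions.
Total: 3 + 3 + 3 = 9.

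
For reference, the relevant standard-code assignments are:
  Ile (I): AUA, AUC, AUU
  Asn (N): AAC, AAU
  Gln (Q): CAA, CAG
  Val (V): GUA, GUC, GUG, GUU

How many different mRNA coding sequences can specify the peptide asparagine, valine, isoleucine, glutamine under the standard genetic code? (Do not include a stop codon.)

48

Asn: 2 codons.
Val: 4 codons.
Ile: 3 codons.
Gln: 2 codons.
2 × 4 × 3 × 2 = 48.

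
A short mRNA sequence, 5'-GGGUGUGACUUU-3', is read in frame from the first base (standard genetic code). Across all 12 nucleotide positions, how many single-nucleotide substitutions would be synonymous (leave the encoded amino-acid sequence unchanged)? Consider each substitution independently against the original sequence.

6

Codon 1 (GGG, Gly): 3 synonymous substitutions.
Codon 2 (UGU, Cys): 1 synonymous substitution.
Codon 3 (GAC, Asp): 1 synonymous substitution.
Codon 4 (UUU, Phe): 1 synonymous substitution.
Total: 3 + 1 + 1 + 1 = 6.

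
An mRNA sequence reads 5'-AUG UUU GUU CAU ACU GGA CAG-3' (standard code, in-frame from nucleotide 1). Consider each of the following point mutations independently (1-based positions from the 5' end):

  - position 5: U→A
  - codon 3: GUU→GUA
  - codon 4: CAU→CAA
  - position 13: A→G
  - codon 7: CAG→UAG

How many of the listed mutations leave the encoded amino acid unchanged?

Codon 2: UUU (Phe) → UAU (Tyr) — missense.
Codon 3: GUU (Val) → GUA (Val) — synonymous.
Codon 4: CAU (His) → CAA (Gln) — missense.
Codon 5: ACU (Thr) → GCU (Ala) — missense.
Codon 7: CAG (Gln) → UAG (Stop) — nonsense.
Synonymous: 1 of 5.

1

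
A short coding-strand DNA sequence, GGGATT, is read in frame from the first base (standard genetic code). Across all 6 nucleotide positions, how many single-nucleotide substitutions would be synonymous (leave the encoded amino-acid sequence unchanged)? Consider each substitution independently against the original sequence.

5

Codon 1 (GGG, Gly): 3 synonymous substitutions.
Codon 2 (ATT, Ile): 2 synonymous substitutions.
Total: 3 + 2 = 5.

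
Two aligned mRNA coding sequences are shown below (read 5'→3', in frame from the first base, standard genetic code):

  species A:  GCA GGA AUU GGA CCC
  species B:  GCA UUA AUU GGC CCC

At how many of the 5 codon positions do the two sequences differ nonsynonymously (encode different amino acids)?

Codon 1: GCA Ala / GCA Ala — identical.
Codon 2: GGA Gly / UUA Leu — nonsynonymous.
Codon 3: AUU Ile / AUU Ile — identical.
Codon 4: GGA Gly / GGC Gly — synonymous.
Codon 5: CCC Pro / CCC Pro — identical.
Nonsynonymous differences: 1.

1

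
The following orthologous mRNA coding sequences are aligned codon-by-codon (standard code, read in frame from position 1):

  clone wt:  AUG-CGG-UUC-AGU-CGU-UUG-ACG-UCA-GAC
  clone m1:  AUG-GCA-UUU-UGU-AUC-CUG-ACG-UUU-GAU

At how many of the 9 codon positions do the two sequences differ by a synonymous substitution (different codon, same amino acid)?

Codon 1: AUG Met / AUG Met — identical.
Codon 2: CGG Arg / GCA Ala — nonsynonymous.
Codon 3: UUC Phe / UUU Phe — synonymous.
Codon 4: AGU Ser / UGU Cys — nonsynonymous.
Codon 5: CGU Arg / AUC Ile — nonsynonymous.
Codon 6: UUG Leu / CUG Leu — synonymous.
Codon 7: ACG Thr / ACG Thr — identical.
Codon 8: UCA Ser / UUU Phe — nonsynonymous.
Codon 9: GAC Asp / GAU Asp — synonymous.
Synonymous differences: 3.

3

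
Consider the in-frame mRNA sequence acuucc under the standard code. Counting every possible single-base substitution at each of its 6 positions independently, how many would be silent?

6

Codon 1 (ACU, Thr): 3 synonymous substitutions.
Codon 2 (UCC, Ser): 3 synonymous substitutions.
Total: 3 + 3 = 6.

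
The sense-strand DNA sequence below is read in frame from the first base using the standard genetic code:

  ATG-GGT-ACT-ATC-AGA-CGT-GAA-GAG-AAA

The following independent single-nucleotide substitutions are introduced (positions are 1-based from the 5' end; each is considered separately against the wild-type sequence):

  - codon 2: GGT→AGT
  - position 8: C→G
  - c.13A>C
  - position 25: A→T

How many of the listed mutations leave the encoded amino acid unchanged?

Codon 2: GGT (Gly) → AGT (Ser) — missense.
Codon 3: ACT (Thr) → AGT (Ser) — missense.
Codon 5: AGA (Arg) → CGA (Arg) — synonymous.
Codon 9: AAA (Lys) → TAA (Stop) — nonsense.
Synonymous: 1 of 4.

1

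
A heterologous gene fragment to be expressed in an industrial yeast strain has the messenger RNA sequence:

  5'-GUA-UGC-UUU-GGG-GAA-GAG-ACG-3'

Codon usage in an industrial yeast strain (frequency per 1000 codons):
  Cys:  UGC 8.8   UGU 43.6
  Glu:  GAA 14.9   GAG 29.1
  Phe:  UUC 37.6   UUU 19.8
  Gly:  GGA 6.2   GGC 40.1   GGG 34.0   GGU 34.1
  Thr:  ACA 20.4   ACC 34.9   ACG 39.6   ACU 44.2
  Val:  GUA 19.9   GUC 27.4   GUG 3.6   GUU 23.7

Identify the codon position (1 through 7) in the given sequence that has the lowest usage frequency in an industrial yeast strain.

Codon 1 GUA (Val): 19.9 per 1000.
Codon 2 UGC (Cys): 8.8 per 1000.
Codon 3 UUU (Phe): 19.8 per 1000.
Codon 4 GGG (Gly): 34.0 per 1000.
Codon 5 GAA (Glu): 14.9 per 1000.
Codon 6 GAG (Glu): 29.1 per 1000.
Codon 7 ACG (Thr): 39.6 per 1000.
Lowest frequency is 8.8 at codon 2.

2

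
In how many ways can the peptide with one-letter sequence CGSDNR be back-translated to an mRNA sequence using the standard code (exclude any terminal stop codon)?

1152

Cys: 2 codons.
Gly: 4 codons.
Ser: 6 codons.
Asp: 2 codons.
Asn: 2 codons.
Arg: 6 codons.
2 × 4 × 6 × 2 × 2 × 6 = 1152.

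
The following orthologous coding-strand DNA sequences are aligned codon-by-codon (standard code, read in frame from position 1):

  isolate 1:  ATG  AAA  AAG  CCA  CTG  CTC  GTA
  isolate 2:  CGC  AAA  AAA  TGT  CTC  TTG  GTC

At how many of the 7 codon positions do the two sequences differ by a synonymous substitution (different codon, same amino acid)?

4

Codon 1: ATG Met / CGC Arg — nonsynonymous.
Codon 2: AAA Lys / AAA Lys — identical.
Codon 3: AAG Lys / AAA Lys — synonymous.
Codon 4: CCA Pro / TGT Cys — nonsynonymous.
Codon 5: CTG Leu / CTC Leu — synonymous.
Codon 6: CTC Leu / TTG Leu — synonymous.
Codon 7: GTA Val / GTC Val — synonymous.
Synonymous differences: 4.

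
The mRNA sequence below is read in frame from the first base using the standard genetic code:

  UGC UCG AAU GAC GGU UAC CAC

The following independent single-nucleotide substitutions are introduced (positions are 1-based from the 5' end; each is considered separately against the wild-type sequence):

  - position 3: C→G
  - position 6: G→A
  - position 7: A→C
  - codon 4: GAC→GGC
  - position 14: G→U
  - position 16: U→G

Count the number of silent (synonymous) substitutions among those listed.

Codon 1: UGC (Cys) → UGG (Trp) — missense.
Codon 2: UCG (Ser) → UCA (Ser) — synonymous.
Codon 3: AAU (Asn) → CAU (His) — missense.
Codon 4: GAC (Asp) → GGC (Gly) — missense.
Codon 5: GGU (Gly) → GUU (Val) — missense.
Codon 6: UAC (Tyr) → GAC (Asp) — missense.
Synonymous: 1 of 6.

1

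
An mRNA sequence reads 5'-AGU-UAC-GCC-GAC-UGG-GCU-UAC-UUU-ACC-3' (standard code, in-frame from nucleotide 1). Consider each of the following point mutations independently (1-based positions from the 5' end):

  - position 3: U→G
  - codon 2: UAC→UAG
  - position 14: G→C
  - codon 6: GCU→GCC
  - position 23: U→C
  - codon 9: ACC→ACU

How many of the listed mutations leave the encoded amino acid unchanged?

Codon 1: AGU (Ser) → AGG (Arg) — missense.
Codon 2: UAC (Tyr) → UAG (Stop) — nonsense.
Codon 5: UGG (Trp) → UCG (Ser) — missense.
Codon 6: GCU (Ala) → GCC (Ala) — synonymous.
Codon 8: UUU (Phe) → UCU (Ser) — missense.
Codon 9: ACC (Thr) → ACU (Thr) — synonymous.
Synonymous: 2 of 6.

2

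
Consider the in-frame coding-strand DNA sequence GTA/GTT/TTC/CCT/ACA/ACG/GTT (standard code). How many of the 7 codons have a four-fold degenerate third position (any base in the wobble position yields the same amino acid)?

6

Codon 1 GTA (Val): third position 4-fold.
Codon 2 GTT (Val): third position 4-fold.
Codon 3 TTC (Phe): third position 2-fold.
Codon 4 CCT (Pro): third position 4-fold.
Codon 5 ACA (Thr): third position 4-fold.
Codon 6 ACG (Thr): third position 4-fold.
Codon 7 GTT (Val): third position 4-fold.
Four-fold degenerate third positions: 6.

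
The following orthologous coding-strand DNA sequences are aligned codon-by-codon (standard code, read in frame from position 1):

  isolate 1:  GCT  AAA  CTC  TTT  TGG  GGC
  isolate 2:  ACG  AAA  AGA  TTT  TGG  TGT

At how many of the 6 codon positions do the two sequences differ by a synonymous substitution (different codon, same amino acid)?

Codon 1: GCT Ala / ACG Thr — nonsynonymous.
Codon 2: AAA Lys / AAA Lys — identical.
Codon 3: CTC Leu / AGA Arg — nonsynonymous.
Codon 4: TTT Phe / TTT Phe — identical.
Codon 5: TGG Trp / TGG Trp — identical.
Codon 6: GGC Gly / TGT Cys — nonsynonymous.
Synonymous differences: 0.

0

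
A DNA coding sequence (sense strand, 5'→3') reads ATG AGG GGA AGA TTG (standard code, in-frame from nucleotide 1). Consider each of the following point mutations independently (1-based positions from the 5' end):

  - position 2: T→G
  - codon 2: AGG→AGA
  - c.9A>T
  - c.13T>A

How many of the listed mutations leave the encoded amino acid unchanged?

2

Codon 1: ATG (Met) → AGG (Arg) — missense.
Codon 2: AGG (Arg) → AGA (Arg) — synonymous.
Codon 3: GGA (Gly) → GGT (Gly) — synonymous.
Codon 5: TTG (Leu) → ATG (Met) — missense.
Synonymous: 2 of 4.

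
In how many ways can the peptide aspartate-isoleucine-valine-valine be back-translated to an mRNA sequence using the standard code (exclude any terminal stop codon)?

Asp: 2 codons.
Ile: 3 codons.
Val: 4 codons.
Val: 4 codons.
2 × 3 × 4 × 4 = 96.

96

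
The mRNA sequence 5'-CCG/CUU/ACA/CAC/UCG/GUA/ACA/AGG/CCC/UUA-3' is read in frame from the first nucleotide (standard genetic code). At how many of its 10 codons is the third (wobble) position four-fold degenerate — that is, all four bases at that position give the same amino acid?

Codon 1 CCG (Pro): third position 4-fold.
Codon 2 CUU (Leu): third position 4-fold.
Codon 3 ACA (Thr): third position 4-fold.
Codon 4 CAC (His): third position 2-fold.
Codon 5 UCG (Ser): third position 4-fold.
Codon 6 GUA (Val): third position 4-fold.
Codon 7 ACA (Thr): third position 4-fold.
Codon 8 AGG (Arg): third position 2-fold.
Codon 9 CCC (Pro): third position 4-fold.
Codon 10 UUA (Leu): third position 2-fold.
Four-fold degenerate third positions: 7.

7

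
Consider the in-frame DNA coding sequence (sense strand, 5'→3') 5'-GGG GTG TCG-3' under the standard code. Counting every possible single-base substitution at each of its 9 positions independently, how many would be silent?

9

Codon 1 (GGG, Gly): 3 synonymous substitutions.
Codon 2 (GTG, Val): 3 synonymous substitutions.
Codon 3 (TCG, Ser): 3 synonymous substitutions.
Total: 3 + 3 + 3 = 9.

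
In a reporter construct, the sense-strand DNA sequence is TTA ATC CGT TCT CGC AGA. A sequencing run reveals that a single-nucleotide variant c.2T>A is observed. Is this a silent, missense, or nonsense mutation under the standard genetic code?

Position 2 falls in codon 1: TTA → Leu.
After the substitution the codon is TAA → Stop.
The new codon is a stop codon, so this is a nonsense mutation.

nonsense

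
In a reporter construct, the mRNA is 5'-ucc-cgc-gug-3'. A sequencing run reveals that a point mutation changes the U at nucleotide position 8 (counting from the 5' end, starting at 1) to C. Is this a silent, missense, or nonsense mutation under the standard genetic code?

missense

Position 8 falls in codon 3: GUG → Val.
After the substitution the codon is GCG → Ala.
Val ≠ Ala, so this is a missense mutation.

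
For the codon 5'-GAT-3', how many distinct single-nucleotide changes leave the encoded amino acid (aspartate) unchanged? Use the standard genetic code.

Position 1: none → 0 synonymous.
Position 2: none → 0 synonymous.
Position 3: GAC → 1 synonymous.
Total: 0 + 0 + 1 = 1.

1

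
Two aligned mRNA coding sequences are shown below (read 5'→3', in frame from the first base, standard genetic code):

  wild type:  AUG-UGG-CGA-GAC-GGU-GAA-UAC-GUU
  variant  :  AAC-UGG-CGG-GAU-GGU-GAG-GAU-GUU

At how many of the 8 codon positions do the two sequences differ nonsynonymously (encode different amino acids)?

Codon 1: AUG Met / AAC Asn — nonsynonymous.
Codon 2: UGG Trp / UGG Trp — identical.
Codon 3: CGA Arg / CGG Arg — synonymous.
Codon 4: GAC Asp / GAU Asp — synonymous.
Codon 5: GGU Gly / GGU Gly — identical.
Codon 6: GAA Glu / GAG Glu — synonymous.
Codon 7: UAC Tyr / GAU Asp — nonsynonymous.
Codon 8: GUU Val / GUU Val — identical.
Nonsynonymous differences: 2.

2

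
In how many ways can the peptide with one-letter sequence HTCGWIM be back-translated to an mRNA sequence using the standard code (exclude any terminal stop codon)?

His: 2 codons.
Thr: 4 codons.
Cys: 2 codons.
Gly: 4 codons.
Trp: 1 codon.
Ile: 3 codons.
Met: 1 codon.
2 × 4 × 2 × 4 × 1 × 3 × 1 = 192.

192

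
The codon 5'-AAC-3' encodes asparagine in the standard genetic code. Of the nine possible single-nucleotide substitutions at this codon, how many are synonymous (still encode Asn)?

1

Position 1: none → 0 synonymous.
Position 2: none → 0 synonymous.
Position 3: AAU → 1 synonymous.
Total: 0 + 0 + 1 = 1.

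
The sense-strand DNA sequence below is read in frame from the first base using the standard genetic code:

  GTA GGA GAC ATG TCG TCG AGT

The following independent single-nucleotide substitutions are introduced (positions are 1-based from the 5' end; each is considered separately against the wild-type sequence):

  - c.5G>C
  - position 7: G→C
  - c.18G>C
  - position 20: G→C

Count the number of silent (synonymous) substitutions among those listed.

1

Codon 2: GGA (Gly) → GCA (Ala) — missense.
Codon 3: GAC (Asp) → CAC (His) — missense.
Codon 6: TCG (Ser) → TCC (Ser) — synonymous.
Codon 7: AGT (Ser) → ACT (Thr) — missense.
Synonymous: 1 of 4.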